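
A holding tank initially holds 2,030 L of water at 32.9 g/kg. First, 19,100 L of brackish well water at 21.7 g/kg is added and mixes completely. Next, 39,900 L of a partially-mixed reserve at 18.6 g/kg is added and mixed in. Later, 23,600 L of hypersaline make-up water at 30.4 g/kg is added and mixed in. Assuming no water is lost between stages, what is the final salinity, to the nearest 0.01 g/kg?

Mass of salt is conserved:
Initial salt = 2,030×32.9 = 66,787
After stage 1: salt = 66,787 + 19,100×21.7 = 481,257; volume = 21,130 L; S = 22.776 g/kg
After stage 2: salt = 481,257 + 39,900×18.6 = 1,223,397; volume = 61,030 L; S = 20.046 g/kg
After stage 3: salt = 1,223,397 + 23,600×30.4 = 1,940,837; volume = 84,630 L
S = 1,940,837 / 84,630 = 22.9332 g/kg

22.93 g/kg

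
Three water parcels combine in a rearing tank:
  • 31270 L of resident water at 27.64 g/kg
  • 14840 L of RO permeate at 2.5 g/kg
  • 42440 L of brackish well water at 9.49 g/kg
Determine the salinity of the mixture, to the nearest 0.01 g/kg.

Salt balance:
salt = 31,270×27.64 + 14,840×2.5 + 42,440×9.49 = 864,302.8 + 37,100 + 402,755.6 = 1,304,158.4
volume = 31,270 + 14,840 + 42,440 = 88,550 L
S = 1,304,158.4 / 88,550 = 14.7279 g/kg

14.73 g/kg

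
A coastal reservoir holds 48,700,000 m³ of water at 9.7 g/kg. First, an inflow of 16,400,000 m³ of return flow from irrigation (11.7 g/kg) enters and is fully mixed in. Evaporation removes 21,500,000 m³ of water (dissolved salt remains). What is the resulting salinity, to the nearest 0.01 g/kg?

After mixing: salt = 48,700,000×9.7 + 16,400,000×11.7 = 664,270,000; volume = 65,100,000 m³
After evaporation: salt unchanged = 664,270,000; volume = 65,100,000 − 21,500,000 = 43,600,000 m³
S = 664,270,000 / 43,600,000 = 15.2356 g/kg

15.24 g/kg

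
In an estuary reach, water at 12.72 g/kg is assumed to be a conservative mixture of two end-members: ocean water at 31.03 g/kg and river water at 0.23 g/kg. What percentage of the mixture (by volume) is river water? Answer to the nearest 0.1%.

59.4%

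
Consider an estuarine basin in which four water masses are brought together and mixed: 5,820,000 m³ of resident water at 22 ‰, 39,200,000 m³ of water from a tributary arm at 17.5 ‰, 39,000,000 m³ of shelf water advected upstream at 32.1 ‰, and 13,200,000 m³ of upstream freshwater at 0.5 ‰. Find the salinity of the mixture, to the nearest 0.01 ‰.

Salt balance:
salt = 5,820,000×22 + 39,200,000×17.5 + 39,000,000×32.1 + 13,200,000×0.5 = 128,040,000 + 686,000,000 + 1,251,900,000 + 6,600,000 = 2,072,540,000
volume = 5,820,000 + 39,200,000 + 39,000,000 + 13,200,000 = 97,220,000 m³
S = 2,072,540,000 / 97,220,000 = 21.318 ‰

21.32 ‰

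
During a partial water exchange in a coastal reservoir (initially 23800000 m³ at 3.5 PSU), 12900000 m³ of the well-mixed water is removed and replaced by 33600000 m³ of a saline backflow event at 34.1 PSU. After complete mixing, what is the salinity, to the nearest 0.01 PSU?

Remaining after removal: 10,900,000 m³ at 3.5 PSU (salt = 38,150,000)
After addition: salt = 38,150,000 + 33,600,000×34.1 = 1,183,910,000; volume = 44,500,000 m³
S = 1,183,910,000 / 44,500,000 = 26.6047 PSU

26.60 PSU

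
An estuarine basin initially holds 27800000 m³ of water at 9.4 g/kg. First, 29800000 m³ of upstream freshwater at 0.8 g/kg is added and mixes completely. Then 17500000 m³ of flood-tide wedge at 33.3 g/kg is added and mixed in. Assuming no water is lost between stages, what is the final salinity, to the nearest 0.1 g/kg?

Conserving salt mass:
Initial salt = 27,800,000×9.4 = 261,320,000
After stage 1: salt = 261,320,000 + 29,800,000×0.8 = 285,160,000; volume = 57,600,000 m³; S = 4.951 g/kg
After stage 2: salt = 285,160,000 + 17,500,000×33.3 = 867,910,000; volume = 75,100,000 m³
S = 867,910,000 / 75,100,000 = 11.5567 g/kg

11.6 g/kg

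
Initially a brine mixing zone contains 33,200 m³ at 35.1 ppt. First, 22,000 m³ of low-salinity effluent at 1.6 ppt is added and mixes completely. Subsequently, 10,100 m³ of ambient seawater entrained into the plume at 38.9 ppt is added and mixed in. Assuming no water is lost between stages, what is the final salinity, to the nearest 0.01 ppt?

24.40 ppt

By conservation of dissolved salt,
Initial salt = 33,200×35.1 = 1,165,320
After stage 1: salt = 1,165,320 + 22,000×1.6 = 1,200,520; volume = 55,200 m³; S = 21.749 ppt
After stage 2: salt = 1,200,520 + 10,100×38.9 = 1,593,410; volume = 65,300 m³
S = 1,593,410 / 65,300 = 24.4014 ppt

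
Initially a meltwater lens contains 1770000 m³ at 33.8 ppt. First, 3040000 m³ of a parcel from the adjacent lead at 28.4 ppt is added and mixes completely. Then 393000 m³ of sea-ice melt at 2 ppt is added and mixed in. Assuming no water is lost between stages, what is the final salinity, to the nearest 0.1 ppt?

Salt balance:
Initial salt = 1,770,000×33.8 = 59,826,000
After stage 1: salt = 59,826,000 + 3,040,000×28.4 = 146,162,000; volume = 4,810,000 m³; S = 30.387 ppt
After stage 2: salt = 146,162,000 + 393,000×2 = 146,948,000; volume = 5,203,000 m³
S = 146,948,000 / 5,203,000 = 28.2429 ppt

28.2 ppt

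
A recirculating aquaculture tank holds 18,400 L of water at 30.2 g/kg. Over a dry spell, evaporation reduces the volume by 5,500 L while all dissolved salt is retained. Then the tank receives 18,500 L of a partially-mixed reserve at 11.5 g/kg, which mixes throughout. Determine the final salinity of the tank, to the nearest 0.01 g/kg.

After evaporation: salt = 18,400×30.2 = 555,680; volume = 18,400 − 5,500 = 12,900 L
After mixing: salt = 555,680 + 18,500×11.5 = 768,430; volume = 12,900 + 18,500 = 31,400 L
S = 768,430 / 31,400 = 24.4723 g/kg

24.47 g/kg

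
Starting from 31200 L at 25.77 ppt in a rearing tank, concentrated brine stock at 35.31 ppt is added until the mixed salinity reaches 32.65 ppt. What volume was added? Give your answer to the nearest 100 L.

80700 L

Salt balance: 31,200×25.77 + V×35.31 = (31,200+V)×32.65
804,024 + 35.31V = 1,018,680 + 32.65V
214,656 = 2.66V
V = 80,697.74 L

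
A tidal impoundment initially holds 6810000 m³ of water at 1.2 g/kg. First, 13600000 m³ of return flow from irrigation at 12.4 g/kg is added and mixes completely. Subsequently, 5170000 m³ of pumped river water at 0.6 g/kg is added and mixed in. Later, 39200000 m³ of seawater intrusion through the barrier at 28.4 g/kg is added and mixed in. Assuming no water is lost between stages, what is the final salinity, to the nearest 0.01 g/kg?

Total salt / total volume:
Initial salt = 6,810,000×1.2 = 8,172,000
After stage 1: salt = 8,172,000 + 13,600,000×12.4 = 176,812,000; volume = 20,410,000 m³; S = 8.663 g/kg
After stage 2: salt = 176,812,000 + 5,170,000×0.6 = 179,914,000; volume = 25,580,000 m³; S = 7.033 g/kg
After stage 3: salt = 179,914,000 + 39,200,000×28.4 = 1,293,194,000; volume = 64,780,000 m³
S = 1,293,194,000 / 64,780,000 = 19.9629 g/kg

19.96 g/kg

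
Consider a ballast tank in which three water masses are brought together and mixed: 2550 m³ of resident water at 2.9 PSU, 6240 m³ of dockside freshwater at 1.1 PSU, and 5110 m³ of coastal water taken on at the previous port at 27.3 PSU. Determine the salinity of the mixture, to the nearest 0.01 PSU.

Conserving salt mass:
salt = 2,550×2.9 + 6,240×1.1 + 5,110×27.3 = 7,395 + 6,864 + 139,503 = 153,762
volume = 2,550 + 6,240 + 5,110 = 13,900 m³
S = 153,762 / 13,900 = 11.062 PSU

11.06 PSU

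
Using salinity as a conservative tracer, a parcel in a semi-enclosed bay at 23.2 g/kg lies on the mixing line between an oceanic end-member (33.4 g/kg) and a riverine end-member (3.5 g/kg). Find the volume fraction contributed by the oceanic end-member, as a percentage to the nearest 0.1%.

65.9%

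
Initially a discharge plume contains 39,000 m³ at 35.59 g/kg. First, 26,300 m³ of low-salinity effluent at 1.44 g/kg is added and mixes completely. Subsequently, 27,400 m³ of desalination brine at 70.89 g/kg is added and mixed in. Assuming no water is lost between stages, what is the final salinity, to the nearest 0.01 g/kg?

36.34 g/kg

Conserving salt mass:
Initial salt = 39,000×35.59 = 1,388,010
After stage 1: salt = 1,388,010 + 26,300×1.44 = 1,425,882; volume = 65,300 m³; S = 21.836 g/kg
After stage 2: salt = 1,425,882 + 27,400×70.89 = 3,368,268; volume = 92,700 m³
S = 3,368,268 / 92,700 = 36.3351 g/kg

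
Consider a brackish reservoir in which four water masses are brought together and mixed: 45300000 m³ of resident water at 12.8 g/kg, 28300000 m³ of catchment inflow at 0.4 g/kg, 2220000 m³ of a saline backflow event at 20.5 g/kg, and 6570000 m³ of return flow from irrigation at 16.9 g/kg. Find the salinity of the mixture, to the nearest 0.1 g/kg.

9.1 g/kg

Mass of salt is conserved:
salt = 45,300,000×12.8 + 28,300,000×0.4 + 2,220,000×20.5 + 6,570,000×16.9 = 579,840,000 + 11,320,000 + 45,510,000 + 111,033,000 = 747,703,000
volume = 45,300,000 + 28,300,000 + 2,220,000 + 6,570,000 = 82,390,000 m³
S = 747,703,000 / 82,390,000 = 9.075 g/kg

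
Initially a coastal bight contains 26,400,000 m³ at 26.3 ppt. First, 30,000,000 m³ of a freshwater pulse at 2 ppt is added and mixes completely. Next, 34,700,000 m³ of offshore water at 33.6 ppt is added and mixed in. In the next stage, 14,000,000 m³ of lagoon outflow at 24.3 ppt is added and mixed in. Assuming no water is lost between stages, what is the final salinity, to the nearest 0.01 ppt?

21.51 ppt

Salt balance:
Initial salt = 26,400,000×26.3 = 694,320,000
After stage 1: salt = 694,320,000 + 30,000,000×2 = 754,320,000; volume = 56,400,000 m³; S = 13.374 ppt
After stage 2: salt = 754,320,000 + 34,700,000×33.6 = 1,920,240,000; volume = 91,100,000 m³; S = 21.078 ppt
After stage 3: salt = 1,920,240,000 + 14,000,000×24.3 = 2,260,440,000; volume = 105,100,000 m³
S = 2,260,440,000 / 105,100,000 = 21.5075 ppt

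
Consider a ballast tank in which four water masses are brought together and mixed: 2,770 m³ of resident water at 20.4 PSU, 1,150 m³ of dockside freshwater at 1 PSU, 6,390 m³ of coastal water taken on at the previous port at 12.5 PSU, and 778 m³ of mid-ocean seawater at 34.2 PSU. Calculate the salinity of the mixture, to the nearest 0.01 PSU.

Conserving salt mass:
salt = 2,770×20.4 + 1,150×1 + 6,390×12.5 + 778×34.2 = 56,508 + 1,150 + 79,875 + 26,607.6 = 164,140.6
volume = 2,770 + 1,150 + 6,390 + 778 = 11,088 m³
S = 164,140.6 / 11,088 = 14.8034 PSU

14.80 PSU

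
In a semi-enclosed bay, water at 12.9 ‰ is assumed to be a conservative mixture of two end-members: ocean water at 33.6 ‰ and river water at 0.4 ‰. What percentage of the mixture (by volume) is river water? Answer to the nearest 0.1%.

Let f be the freshwater fraction. Salt balance per unit volume:
f×0.4 + (1−f)×33.6 = 12.9
f = (33.6 − 12.9) / (33.6 − 0.4) = 20.7/33.2 = 0.6235

62.3%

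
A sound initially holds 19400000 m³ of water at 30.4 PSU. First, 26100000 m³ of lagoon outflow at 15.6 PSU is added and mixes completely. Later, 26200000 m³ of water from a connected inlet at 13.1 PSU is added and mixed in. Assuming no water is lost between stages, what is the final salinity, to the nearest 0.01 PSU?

18.69 PSU

Weighted by volume,
Initial salt = 19,400,000×30.4 = 589,760,000
After stage 1: salt = 589,760,000 + 26,100,000×15.6 = 996,920,000; volume = 45,500,000 m³; S = 21.91 PSU
After stage 2: salt = 996,920,000 + 26,200,000×13.1 = 1,340,140,000; volume = 71,700,000 m³
S = 1,340,140,000 / 71,700,000 = 18.6909 PSU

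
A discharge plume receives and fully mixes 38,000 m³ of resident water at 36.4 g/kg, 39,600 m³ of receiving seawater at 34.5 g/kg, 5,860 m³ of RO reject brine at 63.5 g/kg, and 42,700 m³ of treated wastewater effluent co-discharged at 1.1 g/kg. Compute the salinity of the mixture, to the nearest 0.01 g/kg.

Conserving salt mass:
salt = 38,000×36.4 + 39,600×34.5 + 5,860×63.5 + 42,700×1.1 = 1,383,200 + 1,366,200 + 372,110 + 46,970 = 3,168,480
volume = 38,000 + 39,600 + 5,860 + 42,700 = 126,160 m³
S = 3,168,480 / 126,160 = 25.1148 g/kg

25.11 g/kg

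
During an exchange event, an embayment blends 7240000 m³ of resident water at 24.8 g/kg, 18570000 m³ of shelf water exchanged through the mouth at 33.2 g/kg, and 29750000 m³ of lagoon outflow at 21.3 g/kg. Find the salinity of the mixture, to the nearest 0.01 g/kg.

Conserving salt mass:
salt = 7,240,000×24.8 + 18,570,000×33.2 + 29,750,000×21.3 = 179,552,000 + 616,524,000 + 633,675,000 = 1,429,751,000
volume = 7,240,000 + 18,570,000 + 29,750,000 = 55,560,000 m³
S = 1,429,751,000 / 55,560,000 = 25.7335 g/kg

25.73 g/kg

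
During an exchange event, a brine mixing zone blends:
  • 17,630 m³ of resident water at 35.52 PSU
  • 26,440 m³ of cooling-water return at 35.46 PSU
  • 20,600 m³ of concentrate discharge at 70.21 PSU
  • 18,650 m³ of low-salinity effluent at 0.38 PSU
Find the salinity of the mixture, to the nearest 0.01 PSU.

36.21 PSU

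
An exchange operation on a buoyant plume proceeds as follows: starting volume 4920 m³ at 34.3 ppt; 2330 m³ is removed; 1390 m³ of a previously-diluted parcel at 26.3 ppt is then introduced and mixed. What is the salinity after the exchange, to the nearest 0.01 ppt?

31.51 ppt

Remaining after removal: 2,590 m³ at 34.3 ppt (salt = 88,837)
After addition: salt = 88,837 + 1,390×26.3 = 125,394; volume = 3,980 m³
S = 125,394 / 3,980 = 31.506 ppt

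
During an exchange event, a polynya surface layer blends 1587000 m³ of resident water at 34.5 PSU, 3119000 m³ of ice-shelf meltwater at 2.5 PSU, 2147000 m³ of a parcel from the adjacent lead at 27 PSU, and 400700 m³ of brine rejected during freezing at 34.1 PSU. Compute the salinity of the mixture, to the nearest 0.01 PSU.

18.50 PSU

Salt balance:
salt = 1,587,000×34.5 + 3,119,000×2.5 + 2,147,000×27 + 400,700×34.1 = 54,751,500 + 7,797,500 + 57,969,000 + 13,663,870 = 134,181,870
volume = 1,587,000 + 3,119,000 + 2,147,000 + 400,700 = 7,253,700 m³
S = 134,181,870 / 7,253,700 = 18.4984 PSU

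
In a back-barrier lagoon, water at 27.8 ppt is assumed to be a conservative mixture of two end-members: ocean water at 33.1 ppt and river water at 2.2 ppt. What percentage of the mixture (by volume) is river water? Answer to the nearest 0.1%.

Let f be the freshwater fraction. Salt balance per unit volume:
f×2.2 + (1−f)×33.1 = 27.8
f = (33.1 − 27.8) / (33.1 − 2.2) = 5.3/30.9 = 0.1715

17.2%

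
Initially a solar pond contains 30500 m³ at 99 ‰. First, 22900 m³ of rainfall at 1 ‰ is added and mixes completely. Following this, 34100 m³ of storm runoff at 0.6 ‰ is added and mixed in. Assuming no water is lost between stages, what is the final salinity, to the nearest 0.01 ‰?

Weighted by volume,
Initial salt = 30,500×99 = 3,019,500
After stage 1: salt = 3,019,500 + 22,900×1 = 3,042,400; volume = 53,400 m³; S = 56.974 ‰
After stage 2: salt = 3,042,400 + 34,100×0.6 = 3,062,860; volume = 87,500 m³
S = 3,062,860 / 87,500 = 35.0041 ‰

35.00 ‰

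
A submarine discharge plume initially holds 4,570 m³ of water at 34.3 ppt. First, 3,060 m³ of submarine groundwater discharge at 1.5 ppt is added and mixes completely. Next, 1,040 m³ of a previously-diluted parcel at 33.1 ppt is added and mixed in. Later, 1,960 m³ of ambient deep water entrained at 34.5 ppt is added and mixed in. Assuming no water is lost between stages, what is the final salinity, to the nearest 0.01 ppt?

24.78 ppt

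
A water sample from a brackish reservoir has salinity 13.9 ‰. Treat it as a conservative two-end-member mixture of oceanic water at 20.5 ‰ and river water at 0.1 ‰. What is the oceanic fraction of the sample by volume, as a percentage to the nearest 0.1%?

Let g be the oceanic fraction. Salt balance per unit volume:
g×20.5 + (1−g)×0.1 = 13.9
g = (13.9 − 0.1) / (20.5 − 0.1) = 13.8/20.4 = 0.6765

67.6%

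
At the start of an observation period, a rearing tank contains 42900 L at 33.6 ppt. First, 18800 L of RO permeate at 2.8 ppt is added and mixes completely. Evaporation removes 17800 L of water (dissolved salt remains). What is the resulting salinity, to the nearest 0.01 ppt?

34.03 ppt

After mixing: salt = 42,900×33.6 + 18,800×2.8 = 1,494,080; volume = 61,700 L
After evaporation: salt unchanged = 1,494,080; volume = 61,700 − 17,800 = 43,900 L
S = 1,494,080 / 43,900 = 34.0337 ppt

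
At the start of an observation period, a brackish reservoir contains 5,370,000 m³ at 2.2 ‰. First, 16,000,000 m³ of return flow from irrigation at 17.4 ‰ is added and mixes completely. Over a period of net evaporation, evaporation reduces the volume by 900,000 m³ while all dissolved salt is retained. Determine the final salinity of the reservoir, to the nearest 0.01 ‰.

14.18 ‰

After mixing: salt = 5,370,000×2.2 + 16,000,000×17.4 = 290,214,000; volume = 21,370,000 m³
After evaporation: salt unchanged = 290,214,000; volume = 21,370,000 − 900,000 = 20,470,000 m³
S = 290,214,000 / 20,470,000 = 14.1775 ‰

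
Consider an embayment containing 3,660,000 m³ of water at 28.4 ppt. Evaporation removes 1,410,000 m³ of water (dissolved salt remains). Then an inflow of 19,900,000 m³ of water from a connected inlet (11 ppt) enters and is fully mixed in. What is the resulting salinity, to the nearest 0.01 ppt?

After evaporation: salt = 3,660,000×28.4 = 103,944,000; volume = 3,660,000 − 1,410,000 = 2,250,000 m³
After mixing: salt = 103,944,000 + 19,900,000×11 = 322,844,000; volume = 2,250,000 + 19,900,000 = 22,150,000 m³
S = 322,844,000 / 22,150,000 = 14.5753 ppt

14.58 ppt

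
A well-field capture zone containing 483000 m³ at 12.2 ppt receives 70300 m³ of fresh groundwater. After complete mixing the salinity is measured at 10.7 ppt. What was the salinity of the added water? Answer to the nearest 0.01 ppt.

Salt balance: 483,000×12.2 + 70,300×S = 553,300×10.7
5,892,600 + 70,300·S = 5,920,310
S = (5,920,310 − 5,892,600) / 70,300 = 0.3942 ppt

0.39 ppt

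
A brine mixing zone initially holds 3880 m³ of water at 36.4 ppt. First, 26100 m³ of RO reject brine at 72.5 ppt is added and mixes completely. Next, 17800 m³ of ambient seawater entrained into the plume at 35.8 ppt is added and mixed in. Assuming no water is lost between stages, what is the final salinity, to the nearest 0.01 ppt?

55.90 ppt

Mass of salt is conserved:
Initial salt = 3,880×36.4 = 141,232
After stage 1: salt = 141,232 + 26,100×72.5 = 2,033,482; volume = 29,980 m³; S = 67.828 ppt
After stage 2: salt = 2,033,482 + 17,800×35.8 = 2,670,722; volume = 47,780 m³
S = 2,670,722 / 47,780 = 55.8962 ppt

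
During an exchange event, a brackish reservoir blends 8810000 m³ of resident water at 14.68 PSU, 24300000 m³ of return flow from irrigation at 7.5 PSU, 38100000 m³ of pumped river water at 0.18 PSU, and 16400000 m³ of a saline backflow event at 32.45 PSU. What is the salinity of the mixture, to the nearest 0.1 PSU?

Weighted by volume,
salt = 8,810,000×14.68 + 24,300,000×7.5 + 38,100,000×0.18 + 16,400,000×32.45 = 129,330,800 + 182,250,000 + 6,858,000 + 532,180,000 = 850,618,800
volume = 8,810,000 + 24,300,000 + 38,100,000 + 16,400,000 = 87,610,000 m³
S = 850,618,800 / 87,610,000 = 9.709 PSU

9.7 PSU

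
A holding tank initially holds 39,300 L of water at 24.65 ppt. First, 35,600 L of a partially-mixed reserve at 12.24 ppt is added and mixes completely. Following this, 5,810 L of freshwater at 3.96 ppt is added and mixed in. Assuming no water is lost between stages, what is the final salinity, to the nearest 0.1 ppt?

Mass of salt is conserved:
Initial salt = 39,300×24.65 = 968,745
After stage 1: salt = 968,745 + 35,600×12.24 = 1,404,489; volume = 74,900 L; S = 18.752 ppt
After stage 2: salt = 1,404,489 + 5,810×3.96 = 1,427,496.6; volume = 80,710 L
S = 1,427,496.6 / 80,710 = 17.6867 ppt

17.7 ppt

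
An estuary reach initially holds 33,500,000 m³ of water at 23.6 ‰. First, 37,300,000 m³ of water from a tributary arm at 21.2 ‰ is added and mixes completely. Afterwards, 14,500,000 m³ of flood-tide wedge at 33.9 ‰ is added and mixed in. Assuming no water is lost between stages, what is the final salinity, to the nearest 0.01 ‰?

By conservation of dissolved salt,
Initial salt = 33,500,000×23.6 = 790,600,000
After stage 1: salt = 790,600,000 + 37,300,000×21.2 = 1,581,360,000; volume = 70,800,000 m³; S = 22.336 ‰
After stage 2: salt = 1,581,360,000 + 14,500,000×33.9 = 2,072,910,000; volume = 85,300,000 m³
S = 2,072,910,000 / 85,300,000 = 24.3014 ‰

24.30 ‰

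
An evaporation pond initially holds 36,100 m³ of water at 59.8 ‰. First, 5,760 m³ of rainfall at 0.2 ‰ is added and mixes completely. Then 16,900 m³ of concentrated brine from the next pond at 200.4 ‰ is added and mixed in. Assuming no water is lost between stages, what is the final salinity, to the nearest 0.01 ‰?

94.40 ‰

Total salt / total volume:
Initial salt = 36,100×59.8 = 2,158,780
After stage 1: salt = 2,158,780 + 5,760×0.2 = 2,159,932; volume = 41,860 m³; S = 51.599 ‰
After stage 2: salt = 2,159,932 + 16,900×200.4 = 5,546,692; volume = 58,760 m³
S = 5,546,692 / 58,760 = 94.3957 ‰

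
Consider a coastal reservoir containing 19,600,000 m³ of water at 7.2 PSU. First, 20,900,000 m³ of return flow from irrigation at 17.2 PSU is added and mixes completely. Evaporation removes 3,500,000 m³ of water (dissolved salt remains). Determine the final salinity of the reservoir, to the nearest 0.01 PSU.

After mixing: salt = 19,600,000×7.2 + 20,900,000×17.2 = 500,600,000; volume = 40,500,000 m³
After evaporation: salt unchanged = 500,600,000; volume = 40,500,000 − 3,500,000 = 37,000,000 m³
S = 500,600,000 / 37,000,000 = 13.5297 PSU

13.53 PSU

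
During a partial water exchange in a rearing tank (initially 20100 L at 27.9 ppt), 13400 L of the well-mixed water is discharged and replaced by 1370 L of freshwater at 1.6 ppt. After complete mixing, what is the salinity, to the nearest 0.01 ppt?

23.44 ppt

Remaining after removal: 6,700 L at 27.9 ppt (salt = 186,930)
After addition: salt = 186,930 + 1,370×1.6 = 189,122; volume = 8,070 L
S = 189,122 / 8,070 = 23.4352 ppt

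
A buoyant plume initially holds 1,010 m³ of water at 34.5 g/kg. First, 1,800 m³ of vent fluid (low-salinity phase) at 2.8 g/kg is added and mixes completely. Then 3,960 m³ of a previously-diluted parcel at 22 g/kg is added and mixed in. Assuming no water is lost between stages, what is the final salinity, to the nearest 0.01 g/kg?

18.76 g/kg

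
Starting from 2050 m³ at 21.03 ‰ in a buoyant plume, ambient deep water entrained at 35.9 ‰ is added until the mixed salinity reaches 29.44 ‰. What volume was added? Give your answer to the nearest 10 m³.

Salt balance: 2,050×21.03 + V×35.9 = (2,050+V)×29.44
43,111.5 + 35.9V = 60,352 + 29.44V
17,240.5 = 6.46V
V = 2,668.81 m³

2670 m³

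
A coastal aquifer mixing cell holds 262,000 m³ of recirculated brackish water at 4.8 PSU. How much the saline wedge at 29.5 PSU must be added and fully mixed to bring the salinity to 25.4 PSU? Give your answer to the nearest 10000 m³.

1320000 m³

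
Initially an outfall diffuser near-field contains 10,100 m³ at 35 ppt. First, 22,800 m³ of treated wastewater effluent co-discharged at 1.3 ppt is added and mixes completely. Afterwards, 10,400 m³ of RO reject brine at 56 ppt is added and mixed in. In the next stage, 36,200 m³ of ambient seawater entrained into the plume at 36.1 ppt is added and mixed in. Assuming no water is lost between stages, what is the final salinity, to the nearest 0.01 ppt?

Weighted by volume,
Initial salt = 10,100×35 = 353,500
After stage 1: salt = 353,500 + 22,800×1.3 = 383,140; volume = 32,900 m³; S = 11.646 ppt
After stage 2: salt = 383,140 + 10,400×56 = 965,540; volume = 43,300 m³; S = 22.299 ppt
After stage 3: salt = 965,540 + 36,200×36.1 = 2,272,360; volume = 79,500 m³
S = 2,272,360 / 79,500 = 28.5831 ppt

28.58 ppt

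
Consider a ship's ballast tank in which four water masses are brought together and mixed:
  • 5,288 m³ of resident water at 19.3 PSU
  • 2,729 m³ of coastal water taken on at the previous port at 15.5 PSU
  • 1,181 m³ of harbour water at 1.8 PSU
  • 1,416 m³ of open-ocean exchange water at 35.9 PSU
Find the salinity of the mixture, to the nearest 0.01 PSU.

18.59 PSU

Conserving salt mass:
salt = 5,288×19.3 + 2,729×15.5 + 1,181×1.8 + 1,416×35.9 = 102,058.4 + 42,299.5 + 2,125.8 + 50,834.4 = 197,318.1
volume = 5,288 + 2,729 + 1,181 + 1,416 = 10,614 m³
S = 197,318.1 / 10,614 = 18.5904 PSU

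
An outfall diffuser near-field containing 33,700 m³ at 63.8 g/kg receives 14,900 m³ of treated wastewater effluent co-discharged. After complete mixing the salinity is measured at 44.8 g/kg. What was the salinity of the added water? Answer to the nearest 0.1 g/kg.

Salt balance: 33,700×63.8 + 14,900×S = 48,600×44.8
2,150,060 + 14,900·S = 2,177,280
S = (2,177,280 − 2,150,060) / 14,900 = 1.8268 g/kg

1.8 g/kg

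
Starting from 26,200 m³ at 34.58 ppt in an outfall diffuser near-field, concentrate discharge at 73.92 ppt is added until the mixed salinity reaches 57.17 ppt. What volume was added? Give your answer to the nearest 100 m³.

Salt balance: 26,200×34.58 + V×73.92 = (26,200+V)×57.17
905,996 + 73.92V = 1,497,854 + 57.17V
591,858 = 16.75V
V = 35,334.81 m³

35300 m³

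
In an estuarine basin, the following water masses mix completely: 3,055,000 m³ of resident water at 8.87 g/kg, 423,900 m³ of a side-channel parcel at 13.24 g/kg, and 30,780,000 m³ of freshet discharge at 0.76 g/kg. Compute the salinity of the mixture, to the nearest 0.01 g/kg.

1.64 g/kg

By conservation of dissolved salt,
salt = 3,055,000×8.87 + 423,900×13.24 + 30,780,000×0.76 = 27,097,850 + 5,612,436 + 23,392,800 = 56,103,086
volume = 3,055,000 + 423,900 + 30,780,000 = 34,258,900 m³
S = 56,103,086 / 34,258,900 = 1.6376 g/kg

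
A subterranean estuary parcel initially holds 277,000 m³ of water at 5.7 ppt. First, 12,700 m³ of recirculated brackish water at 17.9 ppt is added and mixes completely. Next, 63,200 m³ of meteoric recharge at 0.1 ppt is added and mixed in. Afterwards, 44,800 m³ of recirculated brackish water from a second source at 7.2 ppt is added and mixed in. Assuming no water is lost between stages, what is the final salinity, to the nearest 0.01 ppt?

Salt balance:
Initial salt = 277,000×5.7 = 1,578,900
After stage 1: salt = 1,578,900 + 12,700×17.9 = 1,806,230; volume = 289,700 m³; S = 6.235 ppt
After stage 2: salt = 1,806,230 + 63,200×0.1 = 1,812,550; volume = 352,900 m³; S = 5.136 ppt
After stage 3: salt = 1,812,550 + 44,800×7.2 = 2,135,110; volume = 397,700 m³
S = 2,135,110 / 397,700 = 5.3686 ppt

5.37 ppt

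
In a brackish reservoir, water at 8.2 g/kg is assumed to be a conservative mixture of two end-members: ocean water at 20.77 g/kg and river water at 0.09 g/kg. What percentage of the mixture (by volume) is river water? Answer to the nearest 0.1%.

60.8%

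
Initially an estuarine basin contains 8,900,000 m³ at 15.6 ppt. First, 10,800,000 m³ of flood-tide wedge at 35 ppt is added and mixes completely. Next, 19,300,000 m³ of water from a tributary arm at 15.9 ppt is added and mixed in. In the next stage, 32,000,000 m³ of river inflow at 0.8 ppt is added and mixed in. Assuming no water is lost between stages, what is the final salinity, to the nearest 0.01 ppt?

Weighted by volume,
Initial salt = 8,900,000×15.6 = 138,840,000
After stage 1: salt = 138,840,000 + 10,800,000×35 = 516,840,000; volume = 19,700,000 m³; S = 26.236 ppt
After stage 2: salt = 516,840,000 + 19,300,000×15.9 = 823,710,000; volume = 39,000,000 m³; S = 21.121 ppt
After stage 3: salt = 823,710,000 + 32,000,000×0.8 = 849,310,000; volume = 71,000,000 m³
S = 849,310,000 / 71,000,000 = 11.9621 ppt

11.96 ppt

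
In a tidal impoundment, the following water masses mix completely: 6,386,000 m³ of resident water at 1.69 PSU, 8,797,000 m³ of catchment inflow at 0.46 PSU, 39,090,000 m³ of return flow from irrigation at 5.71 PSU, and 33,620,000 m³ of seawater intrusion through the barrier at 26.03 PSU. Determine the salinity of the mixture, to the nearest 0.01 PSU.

12.67 PSU

Weighted by volume,
salt = 6,386,000×1.69 + 8,797,000×0.46 + 39,090,000×5.71 + 33,620,000×26.03 = 10,792,340 + 4,046,620 + 223,203,900 + 875,128,600 = 1,113,171,460
volume = 6,386,000 + 8,797,000 + 39,090,000 + 33,620,000 = 87,893,000 m³
S = 1,113,171,460 / 87,893,000 = 12.6651 PSU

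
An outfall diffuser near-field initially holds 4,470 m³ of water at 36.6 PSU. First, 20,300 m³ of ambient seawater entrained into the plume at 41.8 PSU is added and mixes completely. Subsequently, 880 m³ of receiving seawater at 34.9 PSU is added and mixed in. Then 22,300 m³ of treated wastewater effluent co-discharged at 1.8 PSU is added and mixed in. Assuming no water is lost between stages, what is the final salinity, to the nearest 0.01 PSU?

By conservation of dissolved salt,
Initial salt = 4,470×36.6 = 163,602
After stage 1: salt = 163,602 + 20,300×41.8 = 1,012,142; volume = 24,770 m³; S = 40.862 PSU
After stage 2: salt = 1,012,142 + 880×34.9 = 1,042,854; volume = 25,650 m³; S = 40.657 PSU
After stage 3: salt = 1,042,854 + 22,300×1.8 = 1,082,994; volume = 47,950 m³
S = 1,082,994 / 47,950 = 22.5859 PSU

22.59 PSU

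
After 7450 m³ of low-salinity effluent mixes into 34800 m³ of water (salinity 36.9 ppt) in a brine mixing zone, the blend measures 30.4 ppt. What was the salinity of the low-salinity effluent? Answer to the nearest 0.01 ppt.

0.04 ppt

Salt balance: 34,800×36.9 + 7,450×S = 42,250×30.4
1,284,120 + 7,450·S = 1,284,400
S = (1,284,400 − 1,284,120) / 7,450 = 0.0376 ppt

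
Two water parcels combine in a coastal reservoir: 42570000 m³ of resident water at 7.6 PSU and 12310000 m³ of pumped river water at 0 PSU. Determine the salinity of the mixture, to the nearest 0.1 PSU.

Conserving salt mass:
salt = 42,570,000×7.6 + 12,310,000×0 = 323,532,000 + 0 = 323,532,000
volume = 42,570,000 + 12,310,000 = 54,880,000 m³
S = 323,532,000 / 54,880,000 = 5.895 PSU

5.9 PSU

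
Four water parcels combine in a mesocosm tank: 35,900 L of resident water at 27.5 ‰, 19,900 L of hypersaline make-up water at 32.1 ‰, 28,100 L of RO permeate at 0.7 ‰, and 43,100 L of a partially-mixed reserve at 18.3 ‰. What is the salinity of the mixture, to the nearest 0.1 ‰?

19.2 ‰

Weighted by volume,
salt = 35,900×27.5 + 19,900×32.1 + 28,100×0.7 + 43,100×18.3 = 987,250 + 638,790 + 19,670 + 788,730 = 2,434,440
volume = 35,900 + 19,900 + 28,100 + 43,100 = 127,000 L
S = 2,434,440 / 127,000 = 19.169 ‰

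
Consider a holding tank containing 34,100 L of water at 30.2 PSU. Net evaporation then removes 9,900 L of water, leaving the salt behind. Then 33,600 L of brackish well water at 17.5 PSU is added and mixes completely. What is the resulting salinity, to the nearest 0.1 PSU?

After evaporation: salt = 34,100×30.2 = 1,029,820; volume = 34,100 − 9,900 = 24,200 L
After mixing: salt = 1,029,820 + 33,600×17.5 = 1,617,820; volume = 24,200 + 33,600 = 57,800 L
S = 1,617,820 / 57,800 = 27.99 PSU

28.0 PSU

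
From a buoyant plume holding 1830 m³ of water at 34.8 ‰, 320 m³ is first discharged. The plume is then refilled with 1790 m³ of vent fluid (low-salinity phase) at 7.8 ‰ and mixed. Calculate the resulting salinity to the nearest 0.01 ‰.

20.15 ‰

Remaining after removal: 1,510 m³ at 34.8 ‰ (salt = 52,548)
After addition: salt = 52,548 + 1,790×7.8 = 66,510; volume = 3,300 m³
S = 66,510 / 3,300 = 20.1545 ‰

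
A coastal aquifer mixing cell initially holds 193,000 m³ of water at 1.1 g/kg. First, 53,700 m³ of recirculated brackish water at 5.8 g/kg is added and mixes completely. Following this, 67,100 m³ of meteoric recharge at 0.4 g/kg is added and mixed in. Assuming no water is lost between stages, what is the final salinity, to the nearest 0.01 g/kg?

Mass of salt is conserved:
Initial salt = 193,000×1.1 = 212,300
After stage 1: salt = 212,300 + 53,700×5.8 = 523,760; volume = 246,700 m³; S = 2.123 g/kg
After stage 2: salt = 523,760 + 67,100×0.4 = 550,600; volume = 313,800 m³
S = 550,600 / 313,800 = 1.7546 g/kg

1.75 g/kg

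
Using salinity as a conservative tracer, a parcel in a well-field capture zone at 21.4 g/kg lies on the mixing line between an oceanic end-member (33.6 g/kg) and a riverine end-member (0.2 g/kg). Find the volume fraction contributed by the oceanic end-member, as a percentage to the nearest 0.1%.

Let g be the oceanic fraction. Salt balance per unit volume:
g×33.6 + (1−g)×0.2 = 21.4
g = (21.4 − 0.2) / (33.6 − 0.2) = 21.2/33.4 = 0.6347

63.5%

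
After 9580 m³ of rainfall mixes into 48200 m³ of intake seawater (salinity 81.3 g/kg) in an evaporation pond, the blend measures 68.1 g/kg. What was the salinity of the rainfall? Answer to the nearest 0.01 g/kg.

Salt balance: 48,200×81.3 + 9,580×S = 57,780×68.1
3,918,660 + 9,580·S = 3,934,818
S = (3,934,818 − 3,918,660) / 9,580 = 1.6866 g/kg

1.69 g/kg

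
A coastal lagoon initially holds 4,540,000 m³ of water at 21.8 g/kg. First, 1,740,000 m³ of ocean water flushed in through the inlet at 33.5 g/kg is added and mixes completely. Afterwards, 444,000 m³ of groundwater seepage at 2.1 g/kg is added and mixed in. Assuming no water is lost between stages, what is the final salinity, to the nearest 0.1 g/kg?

23.5 g/kg

Mass of salt is conserved:
Initial salt = 4,540,000×21.8 = 98,972,000
After stage 1: salt = 98,972,000 + 1,740,000×33.5 = 157,262,000; volume = 6,280,000 m³; S = 25.042 g/kg
After stage 2: salt = 157,262,000 + 444,000×2.1 = 158,194,400; volume = 6,724,000 m³
S = 158,194,400 / 6,724,000 = 23.5268 g/kg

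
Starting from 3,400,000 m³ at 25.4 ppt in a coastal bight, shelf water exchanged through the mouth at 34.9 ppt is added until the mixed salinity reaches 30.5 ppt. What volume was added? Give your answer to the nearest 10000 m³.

Salt balance: 3,400,000×25.4 + V×34.9 = (3,400,000+V)×30.5
86,360,000 + 34.9V = 103,700,000 + 30.5V
17,340,000 = 4.4V
V = 3,940,909.09 m³

3940000 m³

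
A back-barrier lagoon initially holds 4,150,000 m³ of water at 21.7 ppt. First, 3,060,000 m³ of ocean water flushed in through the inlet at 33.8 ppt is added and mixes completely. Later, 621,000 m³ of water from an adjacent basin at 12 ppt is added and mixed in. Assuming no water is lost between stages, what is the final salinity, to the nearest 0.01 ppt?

Salt balance:
Initial salt = 4,150,000×21.7 = 90,055,000
After stage 1: salt = 90,055,000 + 3,060,000×33.8 = 193,483,000; volume = 7,210,000 m³; S = 26.835 ppt
After stage 2: salt = 193,483,000 + 621,000×12 = 200,935,000; volume = 7,831,000 m³
S = 200,935,000 / 7,831,000 = 25.6589 ppt

25.66 ppt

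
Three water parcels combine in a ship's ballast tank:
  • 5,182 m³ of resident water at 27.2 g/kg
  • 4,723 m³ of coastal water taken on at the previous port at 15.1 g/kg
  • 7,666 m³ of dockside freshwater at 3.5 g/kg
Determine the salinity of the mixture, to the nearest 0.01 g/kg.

Salt balance:
salt = 5,182×27.2 + 4,723×15.1 + 7,666×3.5 = 140,950.4 + 71,317.3 + 26,831 = 239,098.7
volume = 5,182 + 4,723 + 7,666 = 17,571 m³
S = 239,098.7 / 17,571 = 13.6076 g/kg

13.61 g/kg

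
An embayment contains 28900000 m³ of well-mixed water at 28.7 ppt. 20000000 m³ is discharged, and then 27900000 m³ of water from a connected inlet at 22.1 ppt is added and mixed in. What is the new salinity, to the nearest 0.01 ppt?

Remaining after removal: 8,900,000 m³ at 28.7 ppt (salt = 255,430,000)
After addition: salt = 255,430,000 + 27,900,000×22.1 = 872,020,000; volume = 36,800,000 m³
S = 872,020,000 / 36,800,000 = 23.6962 ppt

23.70 ppt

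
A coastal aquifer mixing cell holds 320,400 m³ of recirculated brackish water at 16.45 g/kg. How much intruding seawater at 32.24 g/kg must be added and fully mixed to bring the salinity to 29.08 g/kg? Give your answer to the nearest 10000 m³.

Salt balance: 320,400×16.45 + V×32.24 = (320,400+V)×29.08
5,270,580 + 32.24V = 9,317,232 + 29.08V
4,046,652 = 3.16V
V = 1,280,586.08 m³

1280000 m³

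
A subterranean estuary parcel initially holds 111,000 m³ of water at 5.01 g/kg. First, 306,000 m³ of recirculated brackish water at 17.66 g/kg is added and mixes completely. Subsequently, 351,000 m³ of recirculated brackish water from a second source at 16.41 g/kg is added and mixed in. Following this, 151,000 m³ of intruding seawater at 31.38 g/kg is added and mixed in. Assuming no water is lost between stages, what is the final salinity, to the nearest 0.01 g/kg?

17.91 g/kg

By conservation of dissolved salt,
Initial salt = 111,000×5.01 = 556,110
After stage 1: salt = 556,110 + 306,000×17.66 = 5,960,070; volume = 417,000 m³; S = 14.293 g/kg
After stage 2: salt = 5,960,070 + 351,000×16.41 = 11,719,980; volume = 768,000 m³; S = 15.26 g/kg
After stage 3: salt = 11,719,980 + 151,000×31.38 = 16,458,360; volume = 919,000 m³
S = 16,458,360 / 919,000 = 17.909 g/kg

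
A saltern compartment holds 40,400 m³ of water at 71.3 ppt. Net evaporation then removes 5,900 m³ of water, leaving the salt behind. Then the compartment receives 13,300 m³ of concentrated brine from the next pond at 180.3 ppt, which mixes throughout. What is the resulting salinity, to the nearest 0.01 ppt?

110.43 ppt

After evaporation: salt = 40,400×71.3 = 2,880,520; volume = 40,400 − 5,900 = 34,500 m³
After mixing: salt = 2,880,520 + 13,300×180.3 = 5,278,510; volume = 34,500 + 13,300 = 47,800 m³
S = 5,278,510 / 47,800 = 110.4291 ppt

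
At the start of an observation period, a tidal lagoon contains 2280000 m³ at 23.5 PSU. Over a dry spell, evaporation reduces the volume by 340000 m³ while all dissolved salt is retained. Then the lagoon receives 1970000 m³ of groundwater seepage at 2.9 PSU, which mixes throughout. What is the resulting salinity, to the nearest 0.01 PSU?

15.16 PSU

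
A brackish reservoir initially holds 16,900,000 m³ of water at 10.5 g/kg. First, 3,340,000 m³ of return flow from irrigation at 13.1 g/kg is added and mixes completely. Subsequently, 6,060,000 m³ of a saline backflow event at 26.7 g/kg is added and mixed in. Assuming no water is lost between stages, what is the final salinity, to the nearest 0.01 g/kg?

14.56 g/kg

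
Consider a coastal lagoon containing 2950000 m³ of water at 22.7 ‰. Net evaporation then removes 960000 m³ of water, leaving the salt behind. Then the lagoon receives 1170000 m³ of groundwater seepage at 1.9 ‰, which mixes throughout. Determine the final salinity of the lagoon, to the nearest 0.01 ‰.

21.89 ‰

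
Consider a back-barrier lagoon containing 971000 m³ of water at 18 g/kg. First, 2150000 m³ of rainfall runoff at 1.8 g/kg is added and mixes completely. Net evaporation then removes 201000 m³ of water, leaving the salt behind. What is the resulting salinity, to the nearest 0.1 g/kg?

After mixing: salt = 971,000×18 + 2,150,000×1.8 = 21,348,000; volume = 3,121,000 m³
After evaporation: salt unchanged = 21,348,000; volume = 3,121,000 − 201,000 = 2,920,000 m³
S = 21,348,000 / 2,920,000 = 7.311 g/kg

7.3 g/kg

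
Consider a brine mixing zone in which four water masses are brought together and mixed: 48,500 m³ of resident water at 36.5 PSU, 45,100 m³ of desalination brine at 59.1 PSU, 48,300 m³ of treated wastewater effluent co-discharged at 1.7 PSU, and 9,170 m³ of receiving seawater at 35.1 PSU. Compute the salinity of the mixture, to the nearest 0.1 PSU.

Mass of salt is conserved:
salt = 48,500×36.5 + 45,100×59.1 + 48,300×1.7 + 9,170×35.1 = 1,770,250 + 2,665,410 + 82,110 + 321,867 = 4,839,637
volume = 48,500 + 45,100 + 48,300 + 9,170 = 151,070 m³
S = 4,839,637 / 151,070 = 32.036 PSU

32.0 PSU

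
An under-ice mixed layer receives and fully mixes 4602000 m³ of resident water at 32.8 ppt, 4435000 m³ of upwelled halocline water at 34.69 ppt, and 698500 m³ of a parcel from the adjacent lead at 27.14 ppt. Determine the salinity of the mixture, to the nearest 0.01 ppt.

33.25 ppt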